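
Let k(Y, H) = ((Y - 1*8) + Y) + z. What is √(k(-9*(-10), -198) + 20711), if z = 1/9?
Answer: 2*√46987/3 ≈ 144.51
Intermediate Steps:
z = ⅑ ≈ 0.11111
k(Y, H) = -71/9 + 2*Y (k(Y, H) = ((Y - 1*8) + Y) + ⅑ = ((Y - 8) + Y) + ⅑ = ((-8 + Y) + Y) + ⅑ = (-8 + 2*Y) + ⅑ = -71/9 + 2*Y)
√(k(-9*(-10), -198) + 20711) = √((-71/9 + 2*(-9*(-10))) + 20711) = √((-71/9 + 2*90) + 20711) = √((-71/9 + 180) + 20711) = √(1549/9 + 20711) = √(187948/9) = 2*√46987/3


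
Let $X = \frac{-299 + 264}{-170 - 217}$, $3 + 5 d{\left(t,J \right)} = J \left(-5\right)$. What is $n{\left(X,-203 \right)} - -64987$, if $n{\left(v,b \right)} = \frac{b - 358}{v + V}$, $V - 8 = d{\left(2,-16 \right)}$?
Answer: $\frac{2952833563}{45454} \approx 64963.0$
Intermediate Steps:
$d{\left(t,J \right)} = - \frac{3}{5} - J$ ($d{\left(t,J \right)} = - \frac{3}{5} + \frac{J \left(-5\right)}{5} = - \frac{3}{5} + \frac{\left(-5\right) J}{5} = - \frac{3}{5} - J$)
$V = \frac{117}{5}$ ($V = 8 - - \frac{77}{5} = 8 + \left(- \frac{3}{5} + 16\right) = 8 + \frac{77}{5} = \frac{117}{5} \approx 23.4$)
$X = \frac{35}{387}$ ($X = - \frac{35}{-387} = \left(-35\right) \left(- \frac{1}{387}\right) = \frac{35}{387} \approx 0.090439$)
$n{\left(v,b \right)} = \frac{-358 + b}{\frac{117}{5} + v}$ ($n{\left(v,b \right)} = \frac{b - 358}{v + \frac{117}{5}} = \frac{-358 + b}{\frac{117}{5} + v}$)
$n{\left(X,-203 \right)} - -64987 = \frac{5 \left(-358 - 203\right)}{117 + 5 \cdot \frac{35}{387}} - -64987 = 5 \frac{1}{117 + \frac{175}{387}} \left(-561\right) + 64987 = 5 \frac{1}{\frac{45454}{387}} \left(-561\right) + 64987 = 5 \cdot \frac{387}{45454} \left(-561\right) + 64987 = - \frac{1085535}{45454} + 64987 = \frac{2952833563}{45454}$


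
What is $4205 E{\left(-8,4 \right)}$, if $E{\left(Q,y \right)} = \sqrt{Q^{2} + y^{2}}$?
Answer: $16820 \sqrt{5} \approx 37611.0$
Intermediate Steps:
$4205 E{\left(-8,4 \right)} = 4205 \sqrt{\left(-8\right)^{2} + 4^{2}} = 4205 \sqrt{64 + 16} = 4205 \sqrt{80} = 4205 \cdot 4 \sqrt{5} = 16820 \sqrt{5}$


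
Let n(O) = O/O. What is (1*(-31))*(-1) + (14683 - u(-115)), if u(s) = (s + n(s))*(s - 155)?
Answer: -16066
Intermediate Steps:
n(O) = 1
u(s) = (1 + s)*(-155 + s) (u(s) = (s + 1)*(s - 155) = (1 + s)*(-155 + s))
(1*(-31))*(-1) + (14683 - u(-115)) = (1*(-31))*(-1) + (14683 - (-155 + (-115)² - 154*(-115))) = -31*(-1) + (14683 - (-155 + 13225 + 17710)) = 31 + (14683 - 1*30780) = 31 + (14683 - 30780) = 31 - 16097 = -16066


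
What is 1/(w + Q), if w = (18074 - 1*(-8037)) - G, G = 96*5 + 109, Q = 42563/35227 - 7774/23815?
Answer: 838931005/21411936892757 ≈ 3.9181e-5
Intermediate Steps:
Q = 739783147/838931005 (Q = 42563*(1/35227) - 7774*1/23815 = 42563/35227 - 7774/23815 = 739783147/838931005 ≈ 0.88182)
G = 589 (G = 480 + 109 = 589)
w = 25522 (w = (18074 - 1*(-8037)) - 1*589 = (18074 + 8037) - 589 = 26111 - 589 = 25522)
1/(w + Q) = 1/(25522 + 739783147/838931005) = 1/(21411936892757/838931005) = 838931005/21411936892757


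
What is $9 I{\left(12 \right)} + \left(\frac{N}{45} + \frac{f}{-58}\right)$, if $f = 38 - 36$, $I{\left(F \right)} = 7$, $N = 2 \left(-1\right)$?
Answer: $\frac{82112}{1305} \approx 62.921$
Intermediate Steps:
$N = -2$
$f = 2$ ($f = 38 - 36 = 2$)
$9 I{\left(12 \right)} + \left(\frac{N}{45} + \frac{f}{-58}\right) = 9 \cdot 7 + \left(- \frac{2}{45} + \frac{2}{-58}\right) = 63 + \left(\left(-2\right) \frac{1}{45} + 2 \left(- \frac{1}{58}\right)\right) = 63 - \frac{103}{1305} = \frac{82112}{1305}$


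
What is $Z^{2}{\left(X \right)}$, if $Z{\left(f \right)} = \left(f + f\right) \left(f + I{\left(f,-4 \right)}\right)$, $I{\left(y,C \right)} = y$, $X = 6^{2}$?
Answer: $26873856$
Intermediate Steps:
$X = 36$
$Z{\left(f \right)} = 4 f^{2}$ ($Z{\left(f \right)} = \left(f + f\right) \left(f + f\right) = 2 f 2 f = 4 f^{2}$)
$Z^{2}{\left(X \right)} = \left(4 \cdot 36^{2}\right)^{2} = \left(4 \cdot 1296\right)^{2} = 5184^{2} = 26873856$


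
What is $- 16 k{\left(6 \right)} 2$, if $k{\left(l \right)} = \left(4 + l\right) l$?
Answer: $-1920$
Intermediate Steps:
$k{\left(l \right)} = l \left(4 + l\right)$
$- 16 k{\left(6 \right)} 2 = - 16 \cdot 6 \left(4 + 6\right) 2 = - 16 \cdot 6 \cdot 10 \cdot 2 = \left(-16\right) 60 \cdot 2 = \left(-960\right) 2 = -1920$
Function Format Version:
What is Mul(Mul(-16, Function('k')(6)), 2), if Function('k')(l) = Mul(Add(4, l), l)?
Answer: -1920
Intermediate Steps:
Function('k')(l) = Mul(l, Add(4, l))
Mul(Mul(-16, Function('k')(6)), 2) = Mul(Mul(-16, Mul(6, Add(4, 6))), 2) = Mul(Mul(-16, Mul(6, 10)), 2) = Mul(Mul(-16, 60), 2) = Mul(-960, 2) = -1920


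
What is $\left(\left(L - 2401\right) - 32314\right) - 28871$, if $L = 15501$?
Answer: $-48085$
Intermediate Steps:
$\left(\left(L - 2401\right) - 32314\right) - 28871 = \left(\left(15501 - 2401\right) - 32314\right) - 28871 = \left(13100 - 32314\right) - 28871 = -19214 - 28871 = -48085$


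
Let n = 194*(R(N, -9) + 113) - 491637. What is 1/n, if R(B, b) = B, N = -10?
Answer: -1/471655 ≈ -2.1202e-6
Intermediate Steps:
n = -471655 (n = 194*(-10 + 113) - 491637 = 194*103 - 491637 = 19982 - 491637 = -471655)
1/n = 1/(-471655) = -1/471655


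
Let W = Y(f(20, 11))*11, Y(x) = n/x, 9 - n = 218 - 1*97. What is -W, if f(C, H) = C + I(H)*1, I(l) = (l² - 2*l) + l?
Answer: 616/65 ≈ 9.4769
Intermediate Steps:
n = -112 (n = 9 - (218 - 1*97) = 9 - (218 - 97) = 9 - 1*121 = 9 - 121 = -112)
I(l) = l² - l
f(C, H) = C + H*(-1 + H) (f(C, H) = C + (H*(-1 + H))*1 = C + H*(-1 + H))
Y(x) = -112/x
W = -616/65 (W = -112/(20 + 11*(-1 + 11))*11 = -112/(20 + 11*10)*11 = -112/(20 + 110)*11 = -112/130*11 = -112*1/130*11 = -56/65*11 = -616/65 ≈ -9.4769)
-W = -1*(-616/65) = 616/65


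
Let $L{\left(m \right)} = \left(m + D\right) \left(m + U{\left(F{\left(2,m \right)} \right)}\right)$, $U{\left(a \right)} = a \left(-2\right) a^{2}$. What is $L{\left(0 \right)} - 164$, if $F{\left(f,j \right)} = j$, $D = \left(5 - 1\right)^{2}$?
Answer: $-164$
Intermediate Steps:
$D = 16$ ($D = 4^{2} = 16$)
$U{\left(a \right)} = - 2 a^{3}$ ($U{\left(a \right)} = - 2 a a^{2} = - 2 a^{3}$)
$L{\left(m \right)} = \left(16 + m\right) \left(m - 2 m^{3}\right)$ ($L{\left(m \right)} = \left(m + 16\right) \left(m - 2 m^{3}\right) = \left(16 + m\right) \left(m - 2 m^{3}\right)$)
$L{\left(0 \right)} - 164 = 0 \left(16 + 0 - 32 \cdot 0^{2} - 2 \cdot 0^{3}\right) - 164 = 0 \left(16 + 0 - 0 - 0\right) - 164 = 0 \left(16 + 0 + 0 + 0\right) - 164 = 0 \cdot 16 - 164 = 0 - 164 = -164$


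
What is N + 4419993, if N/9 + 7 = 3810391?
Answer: 38713449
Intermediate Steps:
N = 34293456 (N = -63 + 9*3810391 = -63 + 34293519 = 34293456)
N + 4419993 = 34293456 + 4419993 = 38713449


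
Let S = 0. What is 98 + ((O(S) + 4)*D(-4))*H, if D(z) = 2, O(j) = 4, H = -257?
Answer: -4014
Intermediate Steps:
98 + ((O(S) + 4)*D(-4))*H = 98 + ((4 + 4)*2)*(-257) = 98 + (8*2)*(-257) = 98 + 16*(-257) = 98 - 4112 = -4014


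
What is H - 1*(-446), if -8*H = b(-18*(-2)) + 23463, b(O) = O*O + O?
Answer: -21227/8 ≈ -2653.4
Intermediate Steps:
b(O) = O + O**2 (b(O) = O**2 + O = O + O**2)
H = -24795/8 (H = -((-18*(-2))*(1 - 18*(-2)) + 23463)/8 = -(36*(1 + 36) + 23463)/8 = -(36*37 + 23463)/8 = -(1332 + 23463)/8 = -1/8*24795 = -24795/8 ≈ -3099.4)
H - 1*(-446) = -24795/8 - 1*(-446) = -24795/8 + 446 = -21227/8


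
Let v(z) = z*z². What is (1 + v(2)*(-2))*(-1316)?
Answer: 19740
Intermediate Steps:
v(z) = z³
(1 + v(2)*(-2))*(-1316) = (1 + 2³*(-2))*(-1316) = (1 + 8*(-2))*(-1316) = (1 - 16)*(-1316) = -15*(-1316) = 19740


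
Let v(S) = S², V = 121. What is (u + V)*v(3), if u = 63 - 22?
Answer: 1458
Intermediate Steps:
u = 41
(u + V)*v(3) = (41 + 121)*3² = 162*9 = 1458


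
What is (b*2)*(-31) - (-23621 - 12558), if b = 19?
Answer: 35001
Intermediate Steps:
(b*2)*(-31) - (-23621 - 12558) = (19*2)*(-31) - (-23621 - 12558) = 38*(-31) - 1*(-36179) = -1178 + 36179 = 35001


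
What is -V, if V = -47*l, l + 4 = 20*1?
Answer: 752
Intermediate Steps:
l = 16 (l = -4 + 20*1 = -4 + 20 = 16)
V = -752 (V = -47*16 = -752)
-V = -1*(-752) = 752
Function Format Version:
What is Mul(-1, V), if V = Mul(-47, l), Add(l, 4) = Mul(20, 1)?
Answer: 752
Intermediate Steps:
l = 16 (l = Add(-4, Mul(20, 1)) = Add(-4, 20) = 16)
V = -752 (V = Mul(-47, 16) = -752)
Mul(-1, V) = Mul(-1, -752) = 752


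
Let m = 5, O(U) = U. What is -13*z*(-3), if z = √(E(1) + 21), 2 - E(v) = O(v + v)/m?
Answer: 39*√565/5 ≈ 185.40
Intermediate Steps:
E(v) = 2 - 2*v/5 (E(v) = 2 - (v + v)/5 = 2 - 2*v/5)
z = √565/5 (z = √((2 - ⅖*1) + 21) = √((2 - ⅖) + 21) = √(8/5 + 21) = √(113/5) = √565/5 ≈ 4.7539)
-13*z*(-3) = -13*√565/5*(-3) = 39*√565/5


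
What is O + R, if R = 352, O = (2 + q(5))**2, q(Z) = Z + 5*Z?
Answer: 1376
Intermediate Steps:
q(Z) = 6*Z
O = 1024 (O = (2 + 6*5)**2 = (2 + 30)**2 = 32**2 = 1024)
O + R = 1024 + 352 = 1376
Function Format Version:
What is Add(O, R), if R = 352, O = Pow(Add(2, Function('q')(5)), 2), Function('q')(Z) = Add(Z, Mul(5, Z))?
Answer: 1376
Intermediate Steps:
Function('q')(Z) = Mul(6, Z)
O = 1024 (O = Pow(Add(2, Mul(6, 5)), 2) = Pow(Add(2, 30), 2) = Pow(32, 2) = 1024)
Add(O, R) = Add(1024, 352) = 1376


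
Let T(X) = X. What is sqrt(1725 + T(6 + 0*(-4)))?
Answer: sqrt(1731) ≈ 41.605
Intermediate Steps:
sqrt(1725 + T(6 + 0*(-4))) = sqrt(1725 + (6 + 0*(-4))) = sqrt(1725 + (6 + 0)) = sqrt(1725 + 6) = sqrt(1731)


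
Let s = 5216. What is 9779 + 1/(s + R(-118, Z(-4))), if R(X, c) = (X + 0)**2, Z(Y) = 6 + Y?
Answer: 187170061/19140 ≈ 9779.0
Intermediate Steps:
R(X, c) = X**2
9779 + 1/(s + R(-118, Z(-4))) = 9779 + 1/(5216 + (-118)**2) = 9779 + 1/(5216 + 13924) = 9779 + 1/19140 = 187170061/19140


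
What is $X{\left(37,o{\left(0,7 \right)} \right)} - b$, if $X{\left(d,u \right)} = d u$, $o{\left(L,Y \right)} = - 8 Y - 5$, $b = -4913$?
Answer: $2656$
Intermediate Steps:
$o{\left(L,Y \right)} = -5 - 8 Y$
$X{\left(37,o{\left(0,7 \right)} \right)} - b = 37 \left(-5 - 56\right) - -4913 = 37 \left(-5 - 56\right) + 4913 = 37 \left(-61\right) + 4913 = -2257 + 4913 = 2656$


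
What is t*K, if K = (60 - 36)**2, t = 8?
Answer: 4608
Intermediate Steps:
K = 576 (K = 24**2 = 576)
t*K = 8*576 = 4608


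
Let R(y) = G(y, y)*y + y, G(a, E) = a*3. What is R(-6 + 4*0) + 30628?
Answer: 30730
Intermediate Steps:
G(a, E) = 3*a
R(y) = y + 3*y**2 (R(y) = (3*y)*y + y = 3*y**2 + y = y + 3*y**2)
R(-6 + 4*0) + 30628 = (-6 + 4*0)*(1 + 3*(-6 + 4*0)) + 30628 = (-6 + 0)*(1 + 3*(-6 + 0)) + 30628 = -6*(1 + 3*(-6)) + 30628 = -6*(1 - 18) + 30628 = -6*(-17) + 30628 = 102 + 30628 = 30730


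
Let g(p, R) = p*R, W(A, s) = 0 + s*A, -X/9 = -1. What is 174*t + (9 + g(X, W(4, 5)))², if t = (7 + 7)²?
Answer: 69825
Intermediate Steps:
X = 9 (X = -9*(-1) = 9)
W(A, s) = A*s (W(A, s) = 0 + A*s = A*s)
g(p, R) = R*p
t = 196 (t = 14² = 196)
174*t + (9 + g(X, W(4, 5)))² = 174*196 + (9 + (4*5)*9)² = 34104 + (9 + 20*9)² = 34104 + (9 + 180)² = 34104 + 189² = 34104 + 35721 = 69825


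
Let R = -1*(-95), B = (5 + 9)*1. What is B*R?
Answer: 1330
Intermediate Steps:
B = 14 (B = 14*1 = 14)
R = 95
B*R = 14*95 = 1330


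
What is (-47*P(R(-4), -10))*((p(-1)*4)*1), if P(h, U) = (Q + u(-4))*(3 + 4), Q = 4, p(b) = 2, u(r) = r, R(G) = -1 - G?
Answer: 0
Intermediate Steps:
P(h, U) = 0 (P(h, U) = (4 - 4)*(3 + 4) = 0*7 = 0)
(-47*P(R(-4), -10))*((p(-1)*4)*1) = (-47*0)*((2*4)*1) = 0*(8*1) = 0*8 = 0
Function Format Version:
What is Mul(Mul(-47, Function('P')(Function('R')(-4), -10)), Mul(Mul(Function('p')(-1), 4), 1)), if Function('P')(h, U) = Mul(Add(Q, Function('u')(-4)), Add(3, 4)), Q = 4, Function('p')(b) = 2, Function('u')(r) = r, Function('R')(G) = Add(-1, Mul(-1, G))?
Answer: 0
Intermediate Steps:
Function('P')(h, U) = 0 (Function('P')(h, U) = Mul(Add(4, -4), Add(3, 4)) = Mul(0, 7) = 0)
Mul(Mul(-47, Function('P')(Function('R')(-4), -10)), Mul(Mul(Function('p')(-1), 4), 1)) = Mul(Mul(-47, 0), Mul(Mul(2, 4), 1)) = Mul(0, Mul(8, 1)) = Mul(0, 8) = 0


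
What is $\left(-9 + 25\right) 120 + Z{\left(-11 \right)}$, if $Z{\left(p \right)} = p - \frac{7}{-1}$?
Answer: $1916$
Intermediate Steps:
$Z{\left(p \right)} = 7 + p$ ($Z{\left(p \right)} = p - 7 \left(-1\right) = p - -7 = p + 7 = 7 + p$)
$\left(-9 + 25\right) 120 + Z{\left(-11 \right)} = \left(-9 + 25\right) 120 + \left(7 - 11\right) = 16 \cdot 120 - 4 = 1920 - 4 = 1916$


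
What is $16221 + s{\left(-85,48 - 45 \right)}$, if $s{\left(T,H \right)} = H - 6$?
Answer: $16218$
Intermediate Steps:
$s{\left(T,H \right)} = -6 + H$
$16221 + s{\left(-85,48 - 45 \right)} = 16221 + \left(-6 + \left(48 - 45\right)\right) = 16221 + \left(-6 + 3\right) = 16221 - 3 = 16218$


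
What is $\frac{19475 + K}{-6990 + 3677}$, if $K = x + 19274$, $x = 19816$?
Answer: $- \frac{58565}{3313} \approx -17.677$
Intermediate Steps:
$K = 39090$ ($K = 19816 + 19274 = 39090$)
$\frac{19475 + K}{-6990 + 3677} = \frac{19475 + 39090}{-6990 + 3677} = \frac{58565}{-3313} = 58565 \left(- \frac{1}{3313}\right) = - \frac{58565}{3313}$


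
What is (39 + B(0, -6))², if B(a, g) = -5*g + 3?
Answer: 5184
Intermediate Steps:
B(a, g) = 3 - 5*g
(39 + B(0, -6))² = (39 + (3 - 5*(-6)))² = (39 + (3 + 30))² = (39 + 33)² = 72² = 5184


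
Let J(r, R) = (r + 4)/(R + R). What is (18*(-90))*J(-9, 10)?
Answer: 405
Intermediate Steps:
J(r, R) = (4 + r)/(2*R) (J(r, R) = (4 + r)/((2*R)) = (4 + r)*(1/(2*R)) = (4 + r)/(2*R))
(18*(-90))*J(-9, 10) = (18*(-90))*((½)*(4 - 9)/10) = -810*(-5)/10 = -1620*(-¼) = 405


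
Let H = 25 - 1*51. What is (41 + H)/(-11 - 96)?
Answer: -15/107 ≈ -0.14019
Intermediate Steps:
H = -26 (H = 25 - 51 = -26)
(41 + H)/(-11 - 96) = (41 - 26)/(-11 - 96) = 15/(-107) = 15*(-1/107) = -15/107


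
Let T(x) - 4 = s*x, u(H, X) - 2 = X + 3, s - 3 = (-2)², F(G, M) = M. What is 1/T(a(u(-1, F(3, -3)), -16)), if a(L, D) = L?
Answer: 1/18 ≈ 0.055556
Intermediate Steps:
s = 7 (s = 3 + (-2)² = 3 + 4 = 7)
u(H, X) = 5 + X (u(H, X) = 2 + (X + 3) = 2 + (3 + X) = 5 + X)
T(x) = 4 + 7*x
1/T(a(u(-1, F(3, -3)), -16)) = 1/(4 + 7*(5 - 3)) = 1/(4 + 7*2) = 1/(4 + 14) = 1/18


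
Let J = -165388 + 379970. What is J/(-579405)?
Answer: -214582/579405 ≈ -0.37035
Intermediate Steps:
J = 214582
J/(-579405) = 214582/(-579405) = 214582*(-1/579405) = -214582/579405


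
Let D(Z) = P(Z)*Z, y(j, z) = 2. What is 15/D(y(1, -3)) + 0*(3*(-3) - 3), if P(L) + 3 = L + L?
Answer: 15/2 ≈ 7.5000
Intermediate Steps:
P(L) = -3 + 2*L (P(L) = -3 + (L + L) = -3 + 2*L)
D(Z) = Z*(-3 + 2*Z) (D(Z) = (-3 + 2*Z)*Z = Z*(-3 + 2*Z))
15/D(y(1, -3)) + 0*(3*(-3) - 3) = 15/((2*(-3 + 2*2))) + 0*(3*(-3) - 3) = 15/((2*(-3 + 4))) + 0*(-9 - 3) = 15/((2*1)) + 0*(-12) = 15/2 + 0 = 15/2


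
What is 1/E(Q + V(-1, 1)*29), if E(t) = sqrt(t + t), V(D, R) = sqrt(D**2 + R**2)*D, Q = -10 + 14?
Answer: sqrt(2)/(2*sqrt(4 - 29*sqrt(2))) ≈ -0.11623*I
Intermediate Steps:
Q = 4
V(D, R) = D*sqrt(D**2 + R**2)
E(t) = sqrt(2)*sqrt(t) (E(t) = sqrt(2*t) = sqrt(2)*sqrt(t))
1/E(Q + V(-1, 1)*29) = 1/(sqrt(2)*sqrt(4 - sqrt((-1)**2 + 1**2)*29)) = 1/(sqrt(2)*sqrt(4 - sqrt(1 + 1)*29)) = 1/(sqrt(2)*sqrt(4 - sqrt(2)*29)) = 1/(sqrt(2)*sqrt(4 - 29*sqrt(2))) = sqrt(2)/(2*sqrt(4 - 29*sqrt(2)))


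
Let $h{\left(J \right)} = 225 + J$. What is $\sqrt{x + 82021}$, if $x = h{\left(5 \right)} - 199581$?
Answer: $i \sqrt{117330} \approx 342.53 i$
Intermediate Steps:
$x = -199351$ ($x = \left(225 + 5\right) - 199581 = 230 - 199581 = -199351$)
$\sqrt{x + 82021} = \sqrt{-199351 + 82021} = \sqrt{-117330} = i \sqrt{117330}$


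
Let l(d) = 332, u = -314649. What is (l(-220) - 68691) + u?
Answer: -383008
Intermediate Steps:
(l(-220) - 68691) + u = (332 - 68691) - 314649 = -68359 - 314649 = -383008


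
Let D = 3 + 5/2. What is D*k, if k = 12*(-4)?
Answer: -264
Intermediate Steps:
k = -48
D = 11/2 (D = 3 + 5*(1/2) = 3 + 5/2 = 11/2 ≈ 5.5000)
D*k = (11/2)*(-48) = -264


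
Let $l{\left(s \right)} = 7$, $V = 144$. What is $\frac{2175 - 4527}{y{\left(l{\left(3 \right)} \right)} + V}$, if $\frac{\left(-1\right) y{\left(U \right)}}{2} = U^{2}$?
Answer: $- \frac{1176}{23} \approx -51.13$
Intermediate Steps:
$y{\left(U \right)} = - 2 U^{2}$
$\frac{2175 - 4527}{y{\left(l{\left(3 \right)} \right)} + V} = \frac{2175 - 4527}{- 2 \cdot 7^{2} + 144} = - \frac{2352}{\left(-2\right) 49 + 144} = - \frac{2352}{-98 + 144} = - \frac{2352}{46} = \left(-2352\right) \frac{1}{46} = - \frac{1176}{23}$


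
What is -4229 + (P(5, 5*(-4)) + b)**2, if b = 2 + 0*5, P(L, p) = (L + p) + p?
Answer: -3140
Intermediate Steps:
P(L, p) = L + 2*p
b = 2 (b = 2 + 0 = 2)
-4229 + (P(5, 5*(-4)) + b)**2 = -4229 + ((5 + 2*(5*(-4))) + 2)**2 = -4229 + ((5 + 2*(-20)) + 2)**2 = -4229 + ((5 - 40) + 2)**2 = -4229 + (-35 + 2)**2 = -4229 + (-33)**2 = -4229 + 1089 = -3140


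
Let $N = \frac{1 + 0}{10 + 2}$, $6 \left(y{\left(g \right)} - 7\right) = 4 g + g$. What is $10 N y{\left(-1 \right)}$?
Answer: $\frac{185}{36} \approx 5.1389$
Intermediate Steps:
$y{\left(g \right)} = 7 + \frac{5 g}{6}$ ($y{\left(g \right)} = 7 + \frac{4 g + g}{6} = 7 + \frac{5 g}{6}$)
$N = \frac{1}{12}$ ($N = 1 \cdot \frac{1}{12} = \frac{1}{12} \approx 0.083333$)
$10 N y{\left(-1 \right)} = 10 \cdot \frac{1}{12} \left(7 + \frac{5}{6} \left(-1\right)\right) = \frac{5 \left(7 - \frac{5}{6}\right)}{6} = \frac{5}{6} \cdot \frac{37}{6} = \frac{185}{36}$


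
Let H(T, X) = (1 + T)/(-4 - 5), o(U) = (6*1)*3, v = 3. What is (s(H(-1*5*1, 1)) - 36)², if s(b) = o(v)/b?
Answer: 81/4 ≈ 20.250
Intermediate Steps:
o(U) = 18 (o(U) = 6*3 = 18)
H(T, X) = -⅑ - T/9 (H(T, X) = (1 + T)/(-9) = (1 + T)*(-⅑) = -⅑ - T/9)
s(b) = 18/b
(s(H(-1*5*1, 1)) - 36)² = (18/(-⅑ - (-1*5)/9) - 36)² = (18/(-⅑ - (-5)/9) - 36)² = (18/(-⅑ - ⅑*(-5)) - 36)² = (18/(-⅑ + 5/9) - 36)² = (18/(4/9) - 36)² = (18*(9/4) - 36)² = (81/2 - 36)² = (9/2)² = 81/4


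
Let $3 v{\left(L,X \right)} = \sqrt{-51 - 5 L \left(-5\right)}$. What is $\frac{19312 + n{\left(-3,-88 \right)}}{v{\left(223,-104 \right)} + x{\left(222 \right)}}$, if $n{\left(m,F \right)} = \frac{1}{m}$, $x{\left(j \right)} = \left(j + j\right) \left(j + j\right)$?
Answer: $\frac{1713161124}{17488170847} - \frac{11587 \sqrt{1381}}{34976341694} \approx 0.097949$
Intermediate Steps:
$x{\left(j \right)} = 4 j^{2}$ ($x{\left(j \right)} = 2 j 2 j = 4 j^{2}$)
$v{\left(L,X \right)} = \frac{\sqrt{-51 + 25 L}}{3}$ ($v{\left(L,X \right)} = \frac{\sqrt{-51 - 5 L \left(-5\right)}}{3} = \frac{\sqrt{-51 - 5 \left(- 5 L\right)}}{3} = \frac{\sqrt{-51 + 25 L}}{3}$)
$\frac{19312 + n{\left(-3,-88 \right)}}{v{\left(223,-104 \right)} + x{\left(222 \right)}} = \frac{19312 + \frac{1}{-3}}{\frac{\sqrt{-51 + 25 \cdot 223}}{3} + 4 \cdot 222^{2}} = \frac{19312 - \frac{1}{3}}{\frac{\sqrt{-51 + 5575}}{3} + 4 \cdot 49284} = \frac{57935}{3 \left(\frac{\sqrt{5524}}{3} + 197136\right)} = \frac{57935}{3 \left(\frac{2 \sqrt{1381}}{3} + 197136\right)} = \frac{57935}{3 \left(197136 + \frac{2 \sqrt{1381}}{3}\right)}$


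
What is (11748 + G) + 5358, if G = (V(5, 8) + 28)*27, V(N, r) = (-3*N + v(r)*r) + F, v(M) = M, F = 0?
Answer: 19185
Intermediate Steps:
V(N, r) = r**2 - 3*N (V(N, r) = (-3*N + r*r) + 0 = (-3*N + r**2) + 0 = (r**2 - 3*N) + 0 = r**2 - 3*N)
G = 2079 (G = ((8**2 - 3*5) + 28)*27 = ((64 - 15) + 28)*27 = (49 + 28)*27 = 77*27 = 2079)
(11748 + G) + 5358 = (11748 + 2079) + 5358 = 13827 + 5358 = 19185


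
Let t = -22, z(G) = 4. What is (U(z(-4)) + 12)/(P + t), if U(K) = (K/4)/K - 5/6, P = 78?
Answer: 137/672 ≈ 0.20387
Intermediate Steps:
U(K) = -7/12 (U(K) = (K*(1/4))/K - 5*1/6 = (K/4)/K - 5/6 = 1/4 - 5/6 = -7/12)
(U(z(-4)) + 12)/(P + t) = (-7/12 + 12)/(78 - 22) = (137/12)/56 = (1/56)*(137/12) = 137/672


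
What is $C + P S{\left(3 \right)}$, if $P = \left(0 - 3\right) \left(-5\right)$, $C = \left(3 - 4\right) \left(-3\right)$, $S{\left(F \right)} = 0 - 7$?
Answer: $-102$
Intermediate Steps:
$S{\left(F \right)} = -7$ ($S{\left(F \right)} = 0 - 7 = -7$)
$C = 3$ ($C = \left(-1\right) \left(-3\right) = 3$)
$P = 15$ ($P = \left(-3\right) \left(-5\right) = 15$)
$C + P S{\left(3 \right)} = 3 + 15 \left(-7\right) = 3 - 105 = -102$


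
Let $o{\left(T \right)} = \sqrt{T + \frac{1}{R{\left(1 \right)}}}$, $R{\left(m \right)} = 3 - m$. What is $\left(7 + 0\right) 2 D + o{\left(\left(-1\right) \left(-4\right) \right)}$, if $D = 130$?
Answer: $1820 + \frac{3 \sqrt{2}}{2} \approx 1822.1$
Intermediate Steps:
$o{\left(T \right)} = \sqrt{\frac{1}{2} + T}$ ($o{\left(T \right)} = \sqrt{T + \frac{1}{3 - 1}} = \sqrt{T + \frac{1}{2}} = \sqrt{\frac{1}{2} + T}$)
$\left(7 + 0\right) 2 D + o{\left(\left(-1\right) \left(-4\right) \right)} = \left(7 + 0\right) 2 \cdot 130 + \frac{\sqrt{2 + 4 \left(\left(-1\right) \left(-4\right)\right)}}{2} = 7 \cdot 2 \cdot 130 + \frac{\sqrt{2 + 4 \cdot 4}}{2} = 14 \cdot 130 + \frac{\sqrt{2 + 16}}{2} = 1820 + \frac{\sqrt{18}}{2} = 1820 + \frac{3 \sqrt{2}}{2}$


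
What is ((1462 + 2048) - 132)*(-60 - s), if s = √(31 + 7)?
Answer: -202680 - 3378*√38 ≈ -2.2350e+5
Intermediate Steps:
s = √38 ≈ 6.1644
((1462 + 2048) - 132)*(-60 - s) = ((1462 + 2048) - 132)*(-60 - √38) = (3510 - 132)*(-60 - √38) = 3378*(-60 - √38) = -202680 - 3378*√38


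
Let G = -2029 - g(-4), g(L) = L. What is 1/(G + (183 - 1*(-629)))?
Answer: -1/1213 ≈ -0.00082440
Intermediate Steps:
G = -2025 (G = -2029 - 1*(-4) = -2029 + 4 = -2025)
1/(G + (183 - 1*(-629))) = 1/(-2025 + (183 - 1*(-629))) = 1/(-2025 + (183 + 629)) = 1/(-2025 + 812) = 1/(-1213) = -1/1213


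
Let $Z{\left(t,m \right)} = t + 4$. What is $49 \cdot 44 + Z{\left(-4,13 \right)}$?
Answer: $2156$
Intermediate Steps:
$Z{\left(t,m \right)} = 4 + t$
$49 \cdot 44 + Z{\left(-4,13 \right)} = 49 \cdot 44 + \left(4 - 4\right) = 2156 + 0 = 2156$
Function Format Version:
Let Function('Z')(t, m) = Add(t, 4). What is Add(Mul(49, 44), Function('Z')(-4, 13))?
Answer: 2156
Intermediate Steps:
Function('Z')(t, m) = Add(4, t)
Add(Mul(49, 44), Function('Z')(-4, 13)) = Add(Mul(49, 44), Add(4, -4)) = Add(2156, 0) = 2156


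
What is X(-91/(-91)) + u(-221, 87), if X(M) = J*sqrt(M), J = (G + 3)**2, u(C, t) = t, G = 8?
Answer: 208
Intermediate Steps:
J = 121 (J = (8 + 3)**2 = 11**2 = 121)
X(M) = 121*sqrt(M)
X(-91/(-91)) + u(-221, 87) = 121*sqrt(-91/(-91)) + 87 = 121*sqrt(-91*(-1/91)) + 87 = 121*sqrt(1) + 87 = 121*1 + 87 = 121 + 87 = 208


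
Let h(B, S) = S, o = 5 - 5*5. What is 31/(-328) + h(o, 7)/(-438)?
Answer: -7937/71832 ≈ -0.11049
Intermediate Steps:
o = -20 (o = 5 - 25 = -20)
31/(-328) + h(o, 7)/(-438) = 31/(-328) + 7/(-438) = 31*(-1/328) + 7*(-1/438) = -31/328 - 7/438 = -7937/71832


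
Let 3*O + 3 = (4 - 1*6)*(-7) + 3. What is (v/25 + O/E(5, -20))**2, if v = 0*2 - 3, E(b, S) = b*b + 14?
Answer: 1/8555625 ≈ 1.1688e-7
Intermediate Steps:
E(b, S) = 14 + b**2 (E(b, S) = b**2 + 14 = 14 + b**2)
O = 14/3 (O = -1 + ((4 - 1*6)*(-7) + 3)/3 = -1 + ((4 - 6)*(-7) + 3)/3 = -1 + (-2*(-7) + 3)/3 = -1 + (14 + 3)/3 = -1 + (1/3)*17 = -1 + 17/3 = 14/3 ≈ 4.6667)
v = -3 (v = 0 - 3 = -3)
(v/25 + O/E(5, -20))**2 = (-3/25 + 14/(3*(14 + 5**2)))**2 = (-3*1/25 + 14/(3*(14 + 25)))**2 = (-3/25 + (14/3)/39)**2 = (-3/25 + (14/3)*(1/39))**2 = (-3/25 + 14/117)**2 = (-1/2925)**2 = 1/8555625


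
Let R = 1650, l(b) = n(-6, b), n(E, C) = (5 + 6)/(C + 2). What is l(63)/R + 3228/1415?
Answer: 6294883/2759250 ≈ 2.2814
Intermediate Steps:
n(E, C) = 11/(2 + C)
l(b) = 11/(2 + b)
l(63)/R + 3228/1415 = (11/(2 + 63))/1650 + 3228/1415 = (11/65)*(1/1650) + 3228*(1/1415) = (11*(1/65))*(1/1650) + 3228/1415 = (11/65)*(1/1650) + 3228/1415 = 1/9750 + 3228/1415 = 6294883/2759250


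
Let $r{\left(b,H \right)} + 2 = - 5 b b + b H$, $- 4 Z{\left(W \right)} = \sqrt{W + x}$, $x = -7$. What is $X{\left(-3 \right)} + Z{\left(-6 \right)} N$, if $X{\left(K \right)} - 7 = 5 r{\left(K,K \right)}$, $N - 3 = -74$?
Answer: $-183 + \frac{71 i \sqrt{13}}{4} \approx -183.0 + 63.999 i$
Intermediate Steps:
$N = -71$ ($N = 3 - 74 = -71$)
$Z{\left(W \right)} = - \frac{\sqrt{-7 + W}}{4}$ ($Z{\left(W \right)} = - \frac{\sqrt{W - 7}}{4} = - \frac{\sqrt{-7 + W}}{4}$)
$r{\left(b,H \right)} = -2 - 5 b^{2} + H b$ ($r{\left(b,H \right)} = -2 + \left(- 5 b b + b H\right) = -2 + \left(- 5 b^{2} + H b\right) = -2 - 5 b^{2} + H b$)
$X{\left(K \right)} = -3 - 20 K^{2}$ ($X{\left(K \right)} = 7 + 5 \left(-2 - 5 K^{2} + K K\right) = 7 + 5 \left(-2 - 5 K^{2} + K^{2}\right) = 7 + 5 \left(-2 - 4 K^{2}\right) = 7 - \left(10 + 20 K^{2}\right) = -3 - 20 K^{2}$)
$X{\left(-3 \right)} + Z{\left(-6 \right)} N = \left(-3 - 20 \left(-3\right)^{2}\right) + - \frac{\sqrt{-7 - 6}}{4} \left(-71\right) = \left(-3 - 180\right) + - \frac{\sqrt{-13}}{4} \left(-71\right) = \left(-3 - 180\right) + - \frac{i \sqrt{13}}{4} \left(-71\right) = -183 + - \frac{i \sqrt{13}}{4} \left(-71\right) = -183 + \frac{71 i \sqrt{13}}{4}$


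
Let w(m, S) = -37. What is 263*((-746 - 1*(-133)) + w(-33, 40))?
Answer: -170950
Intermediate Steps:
263*((-746 - 1*(-133)) + w(-33, 40)) = 263*((-746 - 1*(-133)) - 37) = 263*((-746 + 133) - 37) = 263*(-613 - 37) = 263*(-650) = -170950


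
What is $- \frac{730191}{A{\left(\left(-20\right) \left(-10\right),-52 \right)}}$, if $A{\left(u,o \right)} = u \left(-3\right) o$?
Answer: $- \frac{243397}{10400} \approx -23.404$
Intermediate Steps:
$A{\left(u,o \right)} = - 3 o u$ ($A{\left(u,o \right)} = - 3 u o = - 3 o u$)
$- \frac{730191}{A{\left(\left(-20\right) \left(-10\right),-52 \right)}} = - \frac{730191}{\left(-3\right) \left(-52\right) \left(\left(-20\right) \left(-10\right)\right)} = - \frac{730191}{\left(-3\right) \left(-52\right) 200} = - \frac{730191}{31200} = \left(-730191\right) \frac{1}{31200} = - \frac{243397}{10400}$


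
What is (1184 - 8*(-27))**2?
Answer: 1960000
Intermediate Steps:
(1184 - 8*(-27))**2 = (1184 + 216)**2 = 1400**2 = 1960000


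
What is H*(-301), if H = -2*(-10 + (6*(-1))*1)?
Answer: -9632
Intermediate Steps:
H = 32 (H = -2*(-10 - 6*1) = -2*(-10 - 6) = -2*(-16) = 32)
H*(-301) = 32*(-301) = -9632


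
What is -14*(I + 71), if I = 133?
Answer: -2856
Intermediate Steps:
-14*(I + 71) = -14*(133 + 71) = -14*204 = -2856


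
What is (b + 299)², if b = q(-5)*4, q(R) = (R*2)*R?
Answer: 249001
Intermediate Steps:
q(R) = 2*R² (q(R) = (2*R)*R = 2*R²)
b = 200 (b = (2*(-5)²)*4 = (2*25)*4 = 50*4 = 200)
(b + 299)² = (200 + 299)² = 499² = 249001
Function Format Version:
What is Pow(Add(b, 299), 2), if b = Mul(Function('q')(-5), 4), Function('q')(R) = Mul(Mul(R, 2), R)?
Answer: 249001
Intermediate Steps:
Function('q')(R) = Mul(2, Pow(R, 2)) (Function('q')(R) = Mul(Mul(2, R), R) = Mul(2, Pow(R, 2)))
b = 200 (b = Mul(Mul(2, Pow(-5, 2)), 4) = Mul(Mul(2, 25), 4) = Mul(50, 4) = 200)
Pow(Add(b, 299), 2) = Pow(Add(200, 299), 2) = Pow(499, 2) = 249001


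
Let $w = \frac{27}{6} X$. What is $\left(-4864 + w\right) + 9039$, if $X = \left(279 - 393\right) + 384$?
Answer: $5390$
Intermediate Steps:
$X = 270$ ($X = -114 + 384 = 270$)
$w = 1215$ ($w = \frac{27}{6} \cdot 270 = 27 \cdot \frac{1}{6} \cdot 270 = \frac{9}{2} \cdot 270 = 1215$)
$\left(-4864 + w\right) + 9039 = \left(-4864 + 1215\right) + 9039 = -3649 + 9039 = 5390$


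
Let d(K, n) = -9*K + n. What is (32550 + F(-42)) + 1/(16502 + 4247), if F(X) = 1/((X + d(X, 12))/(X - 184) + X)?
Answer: 3322867014283/102085080 ≈ 32550.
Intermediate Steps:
d(K, n) = n - 9*K
F(X) = 1/(X + (12 - 8*X)/(-184 + X)) (F(X) = 1/((X + (12 - 9*X))/(X - 184) + X) = 1/((12 - 8*X)/(-184 + X) + X) = 1/(X + (12 - 8*X)/(-184 + X)))
(32550 + F(-42)) + 1/(16502 + 4247) = (32550 + (-184 - 42)/(12 + (-42)² - 192*(-42))) + 1/(16502 + 4247) = (32550 - 226/(12 + 1764 + 8064)) + 1/20749 = (32550 - 226/9840) + 1/20749 = (32550 + (1/9840)*(-226)) + 1/20749 = (32550 - 113/4920) + 1/20749 = 160145887/4920 + 1/20749 = 3322867014283/102085080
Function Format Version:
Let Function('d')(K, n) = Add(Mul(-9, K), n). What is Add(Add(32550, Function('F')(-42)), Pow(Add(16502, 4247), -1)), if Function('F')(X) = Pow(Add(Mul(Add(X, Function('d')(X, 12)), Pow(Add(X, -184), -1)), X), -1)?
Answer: Rational(3322867014283, 102085080) ≈ 32550.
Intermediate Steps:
Function('d')(K, n) = Add(n, Mul(-9, K))
Function('F')(X) = Pow(Add(X, Mul(Pow(Add(-184, X), -1), Add(12, Mul(-8, X)))), -1) (Function('F')(X) = Pow(Add(Mul(Add(X, Add(12, Mul(-9, X))), Pow(Add(X, -184), -1)), X), -1) = Pow(Add(Mul(Add(12, Mul(-8, X)), Pow(Add(-184, X), -1)), X), -1) = Pow(Add(Mul(Pow(Add(-184, X), -1), Add(12, Mul(-8, X))), X), -1) = Pow(Add(X, Mul(Pow(Add(-184, X), -1), Add(12, Mul(-8, X)))), -1))
Add(Add(32550, Function('F')(-42)), Pow(Add(16502, 4247), -1)) = Add(Add(32550, Mul(Pow(Add(12, Pow(-42, 2), Mul(-192, -42)), -1), Add(-184, -42))), Pow(Add(16502, 4247), -1)) = Add(Add(32550, Mul(Pow(Add(12, 1764, 8064), -1), -226)), Pow(20749, -1)) = Add(Add(32550, Mul(Pow(9840, -1), -226)), Rational(1, 20749)) = Add(Add(32550, Mul(Rational(1, 9840), -226)), Rational(1, 20749)) = Add(Add(32550, Rational(-113, 4920)), Rational(1, 20749)) = Add(Rational(160145887, 4920), Rational(1, 20749)) = Rational(3322867014283, 102085080)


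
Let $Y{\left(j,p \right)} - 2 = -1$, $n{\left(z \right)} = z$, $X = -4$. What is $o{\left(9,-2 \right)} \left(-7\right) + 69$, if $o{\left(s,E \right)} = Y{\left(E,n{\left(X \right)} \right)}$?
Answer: $62$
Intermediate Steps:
$Y{\left(j,p \right)} = 1$ ($Y{\left(j,p \right)} = 2 - 1 = 1$)
$o{\left(s,E \right)} = 1$
$o{\left(9,-2 \right)} \left(-7\right) + 69 = 1 \left(-7\right) + 69 = -7 + 69 = 62$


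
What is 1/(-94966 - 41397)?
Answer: -1/136363 ≈ -7.3334e-6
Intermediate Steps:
1/(-94966 - 41397) = 1/(-136363) = -1/136363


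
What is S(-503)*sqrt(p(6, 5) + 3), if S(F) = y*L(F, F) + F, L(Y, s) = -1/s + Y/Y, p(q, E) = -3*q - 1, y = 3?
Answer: -1005988*I/503 ≈ -2000.0*I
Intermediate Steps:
p(q, E) = -1 - 3*q
L(Y, s) = 1 - 1/s (L(Y, s) = -1/s + 1 = 1 - 1/s)
S(F) = F + 3*(-1 + F)/F (S(F) = 3*((-1 + F)/F) + F = 3*(-1 + F)/F + F = F + 3*(-1 + F)/F)
S(-503)*sqrt(p(6, 5) + 3) = (3 - 503 - 3/(-503))*sqrt((-1 - 3*6) + 3) = (3 - 503 - 3*(-1/503))*sqrt((-1 - 18) + 3) = (3 - 503 + 3/503)*sqrt(-19 + 3) = -1005988*I/503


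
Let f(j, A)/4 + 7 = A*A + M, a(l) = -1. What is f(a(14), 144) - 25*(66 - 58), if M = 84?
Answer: 83052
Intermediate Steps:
f(j, A) = 308 + 4*A² (f(j, A) = -28 + 4*(A*A + 84) = -28 + 4*(A² + 84) = -28 + 4*(84 + A²) = -28 + (336 + 4*A²) = 308 + 4*A²)
f(a(14), 144) - 25*(66 - 58) = (308 + 4*144²) - 25*(66 - 58) = (308 + 4*20736) - 25*8 = (308 + 82944) - 200 = 83252 - 200 = 83052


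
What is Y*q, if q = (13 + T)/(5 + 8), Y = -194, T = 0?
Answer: -194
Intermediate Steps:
q = 1 (q = (13 + 0)/(5 + 8) = 13/13 = 13*(1/13) = 1)
Y*q = -194*1 = -194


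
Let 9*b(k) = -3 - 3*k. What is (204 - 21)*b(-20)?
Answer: 1159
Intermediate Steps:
b(k) = -1/3 - k/3 (b(k) = (-3 - 3*k)/9 = -1/3 - k/3)
(204 - 21)*b(-20) = (204 - 21)*(-1/3 - 1/3*(-20)) = 183*(-1/3 + 20/3) = 183*(19/3) = 1159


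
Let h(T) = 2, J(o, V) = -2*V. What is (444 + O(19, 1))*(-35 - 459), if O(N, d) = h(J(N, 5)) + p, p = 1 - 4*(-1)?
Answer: -222794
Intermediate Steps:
p = 5 (p = 1 + 4 = 5)
O(N, d) = 7 (O(N, d) = 2 + 5 = 7)
(444 + O(19, 1))*(-35 - 459) = (444 + 7)*(-35 - 459) = 451*(-494) = -222794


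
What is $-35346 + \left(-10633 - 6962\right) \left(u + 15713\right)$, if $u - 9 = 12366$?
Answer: $-494243706$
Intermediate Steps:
$u = 12375$ ($u = 9 + 12366 = 12375$)
$-35346 + \left(-10633 - 6962\right) \left(u + 15713\right) = -35346 + \left(-10633 - 6962\right) \left(12375 + 15713\right) = -35346 - 494208360 = -494243706$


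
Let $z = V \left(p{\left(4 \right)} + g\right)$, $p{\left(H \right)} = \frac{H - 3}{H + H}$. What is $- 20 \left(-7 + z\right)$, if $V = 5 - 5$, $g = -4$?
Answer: $140$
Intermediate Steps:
$p{\left(H \right)} = \frac{-3 + H}{2 H}$
$V = 0$
$z = 0$ ($z = 0 \left(\frac{-3 + 4}{2 \cdot 4} - 4\right) = 0 \left(\frac{1}{2} \cdot \frac{1}{4} \cdot 1 - 4\right) = 0 \left(\frac{1}{8} - 4\right) = 0 \left(- \frac{31}{8}\right) = 0$)
$- 20 \left(-7 + z\right) = - 20 \left(-7 + 0\right) = \left(-20\right) \left(-7\right) = 140$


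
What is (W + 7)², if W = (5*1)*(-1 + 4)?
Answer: 484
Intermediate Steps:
W = 15 (W = 5*3 = 15)
(W + 7)² = (15 + 7)² = 22² = 484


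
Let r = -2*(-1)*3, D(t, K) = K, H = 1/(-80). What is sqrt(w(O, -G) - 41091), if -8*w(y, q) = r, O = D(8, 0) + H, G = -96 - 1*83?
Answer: 3*I*sqrt(18263)/2 ≈ 202.71*I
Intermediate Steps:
H = -1/80 ≈ -0.012500
G = -179 (G = -96 - 83 = -179)
O = -1/80 (O = 0 - 1/80 = -1/80 ≈ -0.012500)
r = 6 (r = 2*3 = 6)
w(y, q) = -3/4 (w(y, q) = -1/8*6 = -3/4)
sqrt(w(O, -G) - 41091) = sqrt(-3/4 - 41091) = sqrt(-164367/4) = 3*I*sqrt(18263)/2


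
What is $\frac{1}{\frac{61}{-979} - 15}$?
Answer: $- \frac{979}{14746} \approx -0.066391$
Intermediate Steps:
$\frac{1}{\frac{61}{-979} - 15} = \frac{1}{61 \left(- \frac{1}{979}\right) - 15} = \frac{1}{- \frac{61}{979} - 15} = \frac{1}{- \frac{14746}{979}} = - \frac{979}{14746}$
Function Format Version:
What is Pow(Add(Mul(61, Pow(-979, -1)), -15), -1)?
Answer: Rational(-979, 14746) ≈ -0.066391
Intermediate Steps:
Pow(Add(Mul(61, Pow(-979, -1)), -15), -1) = Pow(Add(Mul(61, Rational(-1, 979)), -15), -1) = Pow(Add(Rational(-61, 979), -15), -1) = Pow(Rational(-14746, 979), -1) = Rational(-979, 14746)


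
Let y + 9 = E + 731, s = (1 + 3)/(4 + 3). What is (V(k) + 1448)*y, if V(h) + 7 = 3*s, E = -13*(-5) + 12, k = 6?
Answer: 8069101/7 ≈ 1.1527e+6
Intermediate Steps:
s = 4/7 ≈ 0.57143
E = 77 (E = 65 + 12 = 77)
V(h) = -37/7 (V(h) = -7 + 3*(4/7) = -7 + 12/7 = -37/7)
y = 799 (y = -9 + (77 + 731) = -9 + 808 = 799)
(V(k) + 1448)*y = (-37/7 + 1448)*799 = (10099/7)*799 = 8069101/7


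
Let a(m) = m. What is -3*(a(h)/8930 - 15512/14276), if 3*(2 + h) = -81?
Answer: 104202123/31871170 ≈ 3.2695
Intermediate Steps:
h = -29 (h = -2 + (⅓)*(-81) = -2 - 27 = -29)
-3*(a(h)/8930 - 15512/14276) = -3*(-29/8930 - 15512/14276) = -3*(-29*1/8930 - 15512*1/14276) = -3*(-29/8930 - 3878/3569) = -3*(-34734041/31871170) = 104202123/31871170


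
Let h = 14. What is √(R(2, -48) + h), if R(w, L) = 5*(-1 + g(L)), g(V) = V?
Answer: I*√231 ≈ 15.199*I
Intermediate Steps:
R(w, L) = -5 + 5*L (R(w, L) = 5*(-1 + L) = -5 + 5*L)
√(R(2, -48) + h) = √((-5 + 5*(-48)) + 14) = √((-5 - 240) + 14) = √(-245 + 14) = √(-231) = I*√231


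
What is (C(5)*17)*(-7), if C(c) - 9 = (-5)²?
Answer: -4046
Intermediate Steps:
C(c) = 34 (C(c) = 9 + (-5)² = 9 + 25 = 34)
(C(5)*17)*(-7) = (34*17)*(-7) = 578*(-7) = -4046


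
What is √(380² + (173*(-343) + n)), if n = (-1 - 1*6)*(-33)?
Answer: 2*√21323 ≈ 292.05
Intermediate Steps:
n = 231 (n = (-1 - 6)*(-33) = -7*(-33) = 231)
√(380² + (173*(-343) + n)) = √(380² + (173*(-343) + 231)) = √(144400 + (-59339 + 231)) = √(144400 - 59108) = √85292 = 2*√21323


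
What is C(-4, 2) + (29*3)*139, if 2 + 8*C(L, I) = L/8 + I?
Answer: 193487/16 ≈ 12093.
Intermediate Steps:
C(L, I) = -¼ + I/8 + L/64 (C(L, I) = -¼ + (L/8 + I)/8 = -¼ + (I + L/8)/8 = -¼ + (I/8 + L/64) = -¼ + I/8 + L/64)
C(-4, 2) + (29*3)*139 = (-¼ + (⅛)*2 + (1/64)*(-4)) + (29*3)*139 = (-¼ + ¼ - 1/16) + 87*139 = -1/16 + 12093 = 193487/16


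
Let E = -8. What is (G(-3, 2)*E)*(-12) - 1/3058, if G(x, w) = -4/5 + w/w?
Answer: 293563/15290 ≈ 19.200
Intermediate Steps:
G(x, w) = ⅕ (G(x, w) = -4*⅕ + 1 = -⅘ + 1 = ⅕)
(G(-3, 2)*E)*(-12) - 1/3058 = ((⅕)*(-8))*(-12) - 1/3058 = -8/5*(-12) - 1*1/3058 = 96/5 - 1/3058 = 293563/15290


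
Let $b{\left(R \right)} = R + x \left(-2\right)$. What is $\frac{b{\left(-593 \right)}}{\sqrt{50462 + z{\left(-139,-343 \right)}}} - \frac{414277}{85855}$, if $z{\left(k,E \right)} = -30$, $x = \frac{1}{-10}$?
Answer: $- \frac{414277}{85855} - \frac{741 \sqrt{197}}{3940} \approx -7.465$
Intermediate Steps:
$x = - \frac{1}{10} \approx -0.1$
$b{\left(R \right)} = \frac{1}{5} + R$ ($b{\left(R \right)} = R - - \frac{1}{5} = R + \frac{1}{5} = \frac{1}{5} + R$)
$\frac{b{\left(-593 \right)}}{\sqrt{50462 + z{\left(-139,-343 \right)}}} - \frac{414277}{85855} = \frac{\frac{1}{5} - 593}{\sqrt{50462 - 30}} - \frac{414277}{85855} = - \frac{2964}{5 \sqrt{50432}} - \frac{414277}{85855} = - \frac{2964}{5 \cdot 16 \sqrt{197}} - \frac{414277}{85855} = - \frac{2964 \frac{\sqrt{197}}{3152}}{5} - \frac{414277}{85855} = - \frac{741 \sqrt{197}}{3940} - \frac{414277}{85855} = - \frac{414277}{85855} - \frac{741 \sqrt{197}}{3940}$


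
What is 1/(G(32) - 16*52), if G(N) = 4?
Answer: -1/828 ≈ -0.0012077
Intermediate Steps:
1/(G(32) - 16*52) = 1/(4 - 16*52) = 1/(4 - 832) = 1/(-828) = -1/828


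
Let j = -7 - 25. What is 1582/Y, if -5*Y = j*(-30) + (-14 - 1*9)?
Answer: -7910/937 ≈ -8.4418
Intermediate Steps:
j = -32
Y = -937/5 (Y = -(-32*(-30) + (-14 - 1*9))/5 = -(960 + (-14 - 9))/5 = -(960 - 23)/5 = -⅕*937 = -937/5 ≈ -187.40)
1582/Y = 1582/(-937/5) = 1582*(-5/937) = -7910/937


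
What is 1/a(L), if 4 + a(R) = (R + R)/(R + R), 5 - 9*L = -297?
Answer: -⅓ ≈ -0.33333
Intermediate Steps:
L = 302/9 (L = 5/9 - ⅑*(-297) = 5/9 + 33 = 302/9 ≈ 33.556)
a(R) = -3 (a(R) = -4 + (R + R)/(R + R) = -4 + (2*R)/((2*R)) = -4 + (2*R)*(1/(2*R)) = -4 + 1 = -3)
1/a(L) = 1/(-3) = -⅓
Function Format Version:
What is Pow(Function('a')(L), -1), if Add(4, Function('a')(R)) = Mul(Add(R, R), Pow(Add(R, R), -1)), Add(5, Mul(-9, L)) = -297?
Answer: Rational(-1, 3) ≈ -0.33333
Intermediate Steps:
L = Rational(302, 9) (L = Add(Rational(5, 9), Mul(Rational(-1, 9), -297)) = Add(Rational(5, 9), 33) = Rational(302, 9) ≈ 33.556)
Function('a')(R) = -3 (Function('a')(R) = Add(-4, Mul(Add(R, R), Pow(Add(R, R), -1))) = Add(-4, Mul(Mul(2, R), Pow(Mul(2, R), -1))) = Add(-4, Mul(Mul(2, R), Mul(Rational(1, 2), Pow(R, -1)))) = Add(-4, 1) = -3)
Pow(Function('a')(L), -1) = Pow(-3, -1) = Rational(-1, 3)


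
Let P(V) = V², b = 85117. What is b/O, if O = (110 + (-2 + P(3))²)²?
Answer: 85117/25281 ≈ 3.3668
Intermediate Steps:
O = 25281 (O = (110 + (-2 + 3²)²)² = (110 + (-2 + 9)²)² = (110 + 7²)² = (110 + 49)² = 159² = 25281)
b/O = 85117/25281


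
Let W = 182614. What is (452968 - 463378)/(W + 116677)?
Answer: -10410/299291 ≈ -0.034782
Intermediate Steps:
(452968 - 463378)/(W + 116677) = (452968 - 463378)/(182614 + 116677) = -10410/299291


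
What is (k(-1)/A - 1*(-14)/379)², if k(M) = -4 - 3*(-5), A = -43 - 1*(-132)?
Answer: 29322225/1137780361 ≈ 0.025771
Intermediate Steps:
A = 89 (A = -43 + 132 = 89)
k(M) = 11 (k(M) = -4 + 15 = 11)
(k(-1)/A - 1*(-14)/379)² = (11/89 - 1*(-14)/379)² = (11*(1/89) + 14*(1/379))² = (11/89 + 14/379)² = (5415/33731)² = 29322225/1137780361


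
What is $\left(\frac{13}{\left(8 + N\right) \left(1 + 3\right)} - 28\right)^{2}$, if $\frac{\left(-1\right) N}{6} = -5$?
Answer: $\frac{18003049}{23104} \approx 779.22$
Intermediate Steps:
$N = 30$ ($N = \left(-6\right) \left(-5\right) = 30$)
$\left(\frac{13}{\left(8 + N\right) \left(1 + 3\right)} - 28\right)^{2} = \left(\frac{13}{\left(8 + 30\right) \left(1 + 3\right)} - 28\right)^{2} = \left(\frac{13}{38 \cdot 4} - 28\right)^{2} = \left(\frac{13}{152} - 28\right)^{2} = \left(- \frac{4243}{152}\right)^{2} = \frac{18003049}{23104}$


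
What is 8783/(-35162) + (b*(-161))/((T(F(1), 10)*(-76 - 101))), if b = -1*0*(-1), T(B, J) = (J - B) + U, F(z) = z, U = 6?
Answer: -8783/35162 ≈ -0.24979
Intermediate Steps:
T(B, J) = 6 + J - B (T(B, J) = (J - B) + 6 = 6 + J - B)
b = 0 (b = 0*(-1) = 0)
8783/(-35162) + (b*(-161))/((T(F(1), 10)*(-76 - 101))) = 8783/(-35162) + (0*(-161))/(((6 + 10 - 1*1)*(-76 - 101))) = 8783*(-1/35162) + 0/(((6 + 10 - 1)*(-177))) = -8783/35162 + 0/((15*(-177))) = -8783/35162 + 0/(-2655) = -8783/35162 + 0*(-1/2655) = -8783/35162 + 0 = -8783/35162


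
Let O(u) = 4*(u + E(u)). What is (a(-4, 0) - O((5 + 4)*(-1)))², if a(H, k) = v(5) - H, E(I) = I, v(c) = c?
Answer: 6561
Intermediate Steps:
a(H, k) = 5 - H
O(u) = 8*u (O(u) = 4*(u + u) = 4*(2*u) = 8*u)
(a(-4, 0) - O((5 + 4)*(-1)))² = ((5 - 1*(-4)) - 8*(5 + 4)*(-1))² = ((5 + 4) - 8*9*(-1))² = (9 - 8*(-9))² = (9 - 1*(-72))² = (9 + 72)² = 81² = 6561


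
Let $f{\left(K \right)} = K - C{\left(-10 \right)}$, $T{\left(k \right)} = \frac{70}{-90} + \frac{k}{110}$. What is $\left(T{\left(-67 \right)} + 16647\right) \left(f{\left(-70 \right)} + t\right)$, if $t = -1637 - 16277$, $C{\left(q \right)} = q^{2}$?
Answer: $- \frac{4515289018}{15} \approx -3.0102 \cdot 10^{8}$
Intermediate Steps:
$T{\left(k \right)} = - \frac{7}{9} + \frac{k}{110}$ ($T{\left(k \right)} = 70 \left(- \frac{1}{90}\right) + k \frac{1}{110} = - \frac{7}{9} + \frac{k}{110}$)
$t = -17914$
$f{\left(K \right)} = -100 + K$ ($f{\left(K \right)} = K - \left(-10\right)^{2} = K - 100 = -100 + K$)
$\left(T{\left(-67 \right)} + 16647\right) \left(f{\left(-70 \right)} + t\right) = \left(\left(- \frac{7}{9} + \frac{1}{110} \left(-67\right)\right) + 16647\right) \left(\left(-100 - 70\right) - 17914\right) = \left(\left(- \frac{7}{9} - \frac{67}{110}\right) + 16647\right) \left(-170 - 17914\right) = \left(- \frac{1373}{990} + 16647\right) \left(-18084\right) = \frac{16479157}{990} \left(-18084\right) = - \frac{4515289018}{15}$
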